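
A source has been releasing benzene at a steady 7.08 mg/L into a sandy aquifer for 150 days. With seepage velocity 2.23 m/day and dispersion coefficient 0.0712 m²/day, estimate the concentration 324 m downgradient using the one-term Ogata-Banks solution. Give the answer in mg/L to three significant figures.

For a continuous step input, C/C₀ ≈ ½·erfc((x−vt)/(2√(Dt))).
vt = 2.23 × 150 = 334.5 m and 2√(Dt) = 2√(0.0712 × 150) = 6.536 m.
Argument (x−vt)/(2√(Dt)) = (324 − 334.5)/6.536 = -1.606; ½·erfc(-1.606) = 0.9884.
C = 7.08 × 0.9884 = 7.00 mg/L.

7.00 mg/L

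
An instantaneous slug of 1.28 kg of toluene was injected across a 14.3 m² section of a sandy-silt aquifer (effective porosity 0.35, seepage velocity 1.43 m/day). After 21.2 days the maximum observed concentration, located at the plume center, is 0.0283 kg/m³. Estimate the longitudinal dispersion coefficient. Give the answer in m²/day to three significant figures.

0.307 m²/day

At the plume center C_max = M/(n_e·A·√(4πDt)), so D = M²/(4πt·(n_e·A·C_max)²).
n_e·A·C_max = 0.35 × 14.3 × 0.0283 = 0.1416 kg/m.
D = 1.28²/(4π × 21.2 × 0.1416²) = 0.307 m²/day.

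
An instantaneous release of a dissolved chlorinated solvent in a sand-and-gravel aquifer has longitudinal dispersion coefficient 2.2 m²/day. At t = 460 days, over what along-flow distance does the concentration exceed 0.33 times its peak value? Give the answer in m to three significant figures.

134 m

The plume is Gaussian with σ = √(2Dt) = √(2 × 2.2 × 460) = 44.99 m.
C/C_peak = exp(−Δx²/(2σ²)) = 0.33 ⇒ Δx = σ·√(−2 ln 0.33) = 44.99 × 1.489 = 66.99 m.
Width = 2Δx = 134 m.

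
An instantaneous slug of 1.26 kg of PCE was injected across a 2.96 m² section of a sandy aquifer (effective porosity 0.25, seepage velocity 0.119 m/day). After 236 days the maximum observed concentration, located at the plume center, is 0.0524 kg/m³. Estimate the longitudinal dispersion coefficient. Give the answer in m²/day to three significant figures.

At the plume center C_max = M/(n_e·A·√(4πDt)), so D = M²/(4πt·(n_e·A·C_max)²).
n_e·A·C_max = 0.25 × 2.96 × 0.0524 = 0.03878 kg/m.
D = 1.26²/(4π × 236 × 0.03878²) = 0.356 m²/day.

0.356 m²/day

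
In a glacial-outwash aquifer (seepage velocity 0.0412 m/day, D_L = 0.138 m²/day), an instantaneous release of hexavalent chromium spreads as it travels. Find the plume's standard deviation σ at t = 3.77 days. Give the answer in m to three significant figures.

1.02 m

Dispersive spreading gives a Gaussian with σ² = 2Dt; advection only shifts the center.
σ = √(2 × 0.138 × 3.77) = 1.02 m.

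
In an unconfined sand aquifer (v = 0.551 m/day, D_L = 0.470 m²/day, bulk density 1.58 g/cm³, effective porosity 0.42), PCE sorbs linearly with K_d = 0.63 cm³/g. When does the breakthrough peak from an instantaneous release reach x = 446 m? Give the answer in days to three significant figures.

2720 days

Retardation factor R = 1 + ρ_b·K_d/n = 1 + 1.58 × 0.63/0.42 = 3.370.
Sorption retards both mechanisms: v_R = v/R = 0.1635 m/day, D_R = D/R = 0.1395 m²/day.
Peak time from v_R²t² + 2D_R t − x² = 0: t = (√(D_R² + v_R²x²) − D_R)/v_R².
√(D_R² + v_R²x²) = √(0.1395² + 0.1635² × 446²) = 72.92; v_R² = 0.02673.
t = (72.92 − 0.1395)/0.02673 = 2720 days.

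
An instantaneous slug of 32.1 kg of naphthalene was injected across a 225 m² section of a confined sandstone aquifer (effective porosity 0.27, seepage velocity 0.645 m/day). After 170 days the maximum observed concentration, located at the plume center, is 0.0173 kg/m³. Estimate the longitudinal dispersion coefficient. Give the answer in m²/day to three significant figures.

At the plume center C_max = M/(n_e·A·√(4πDt)), so D = M²/(4πt·(n_e·A·C_max)²).
n_e·A·C_max = 0.27 × 225 × 0.0173 = 1.051 kg/m.
D = 32.1²/(4π × 170 × 1.051²) = 0.437 m²/day.

0.437 m²/day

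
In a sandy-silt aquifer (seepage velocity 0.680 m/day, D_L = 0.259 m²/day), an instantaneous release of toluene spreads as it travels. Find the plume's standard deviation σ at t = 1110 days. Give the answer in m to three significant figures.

Dispersive spreading gives a Gaussian with σ² = 2Dt; advection only shifts the center.
σ = √(2 × 0.259 × 1110) = 24.0 m.

24.0 m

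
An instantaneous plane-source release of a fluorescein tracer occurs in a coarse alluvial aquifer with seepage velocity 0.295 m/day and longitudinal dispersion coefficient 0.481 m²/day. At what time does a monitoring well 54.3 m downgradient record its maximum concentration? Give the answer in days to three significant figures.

For the 1D instantaneous-source solution, setting ∂C/∂t = 0 at fixed x gives v²t² + 2Dt − x² = 0, so t = (√(D² + v²x²) − D)/v².
√(D² + v²x²) = √(0.481² + 0.295² × 54.3²) = 16.03; v² = 0.087025.
t = (16.03 − 0.481)/0.087025 = 179 days (vs. the pure-advection estimate x/v = 184 d).

179 days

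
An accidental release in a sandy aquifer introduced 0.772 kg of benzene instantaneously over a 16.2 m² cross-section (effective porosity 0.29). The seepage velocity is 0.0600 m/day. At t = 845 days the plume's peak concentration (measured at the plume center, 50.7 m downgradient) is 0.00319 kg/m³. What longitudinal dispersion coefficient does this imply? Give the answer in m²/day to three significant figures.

At the plume center C_max = M/(n_e·A·√(4πDt)), so D = M²/(4πt·(n_e·A·C_max)²).
n_e·A·C_max = 0.29 × 16.2 × 0.00319 = 0.01499 kg/m.
D = 0.772²/(4π × 845 × 0.01499²) = 0.250 m²/day.

0.250 m²/day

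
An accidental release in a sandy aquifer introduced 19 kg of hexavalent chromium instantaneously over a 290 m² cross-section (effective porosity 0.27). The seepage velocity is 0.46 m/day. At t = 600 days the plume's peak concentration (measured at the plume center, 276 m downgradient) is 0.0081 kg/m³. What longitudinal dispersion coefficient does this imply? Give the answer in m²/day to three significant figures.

0.119 m²/day

At the plume center C_max = M/(n_e·A·√(4πDt)), so D = M²/(4πt·(n_e·A·C_max)²).
n_e·A·C_max = 0.27 × 290 × 0.0081 = 0.6342 kg/m.
D = 19²/(4π × 600 × 0.6342²) = 0.119 m²/day.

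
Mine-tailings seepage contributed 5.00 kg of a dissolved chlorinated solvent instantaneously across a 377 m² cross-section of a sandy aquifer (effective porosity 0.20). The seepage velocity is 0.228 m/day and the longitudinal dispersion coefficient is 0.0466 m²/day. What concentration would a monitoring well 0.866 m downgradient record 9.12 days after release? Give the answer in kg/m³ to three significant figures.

For an instantaneous plane source, C(x,t) = M/(n_e·A·√(4πDt)) · exp(−(x−vt)²/(4Dt)), with n_e·A the pore (flow) area.
Plume center vt = 0.228 × 9.12 = 2.07936 m, so the well at 0.866 m is 1.21336 m upgradient of the peak.
√(4πDt) = 2.311 m, giving peak height M/(n_e·A·√(4πDt)) = 5.00/(0.20 × 377 × 2.311) = 0.02869 kg/m³.
(x−vt)²/(4Dt) = (-1.21336)²/(4 × 0.0466 × 9.12) = 0.8660; exp(−0.8660) = 0.4206.
C = 0.02869 × 0.4206 = 0.0121 kg/m³.

0.0121 kg/m³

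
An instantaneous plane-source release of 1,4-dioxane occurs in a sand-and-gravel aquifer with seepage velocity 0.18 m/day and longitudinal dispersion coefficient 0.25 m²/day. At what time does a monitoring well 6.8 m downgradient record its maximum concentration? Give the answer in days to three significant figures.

30.8 days

For the 1D instantaneous-source solution, setting ∂C/∂t = 0 at fixed x gives v²t² + 2Dt − x² = 0, so t = (√(D² + v²x²) − D)/v².
√(D² + v²x²) = √(0.25² + 0.18² × 6.8²) = 1.249; v² = 0.0324.
t = (1.249 − 0.25)/0.0324 = 30.8 days (vs. the pure-advection estimate x/v = 37.8 d).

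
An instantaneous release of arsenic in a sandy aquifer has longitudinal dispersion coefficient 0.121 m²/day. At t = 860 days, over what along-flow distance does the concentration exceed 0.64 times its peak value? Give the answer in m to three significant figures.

27.3 m

The plume is Gaussian with σ = √(2Dt) = √(2 × 0.121 × 860) = 14.43 m.
C/C_peak = exp(−Δx²/(2σ²)) = 0.64 ⇒ Δx = σ·√(−2 ln 0.64) = 14.43 × 0.9448 = 13.63 m.
Width = 2Δx = 27.3 m.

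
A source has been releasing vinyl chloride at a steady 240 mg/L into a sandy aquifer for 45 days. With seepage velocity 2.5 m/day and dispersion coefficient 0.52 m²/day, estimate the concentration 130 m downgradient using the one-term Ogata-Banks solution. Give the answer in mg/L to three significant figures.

For a continuous step input, C/C₀ ≈ ½·erfc((x−vt)/(2√(Dt))).
vt = 2.5 × 45 = 112.5 m and 2√(Dt) = 2√(0.52 × 45) = 9.675 m.
Argument (x−vt)/(2√(Dt)) = (130 − 112.5)/9.675 = 1.809; ½·erfc(1.809) = 0.005259.
C = 240 × 0.005259 = 1.26 mg/L.

1.26 mg/L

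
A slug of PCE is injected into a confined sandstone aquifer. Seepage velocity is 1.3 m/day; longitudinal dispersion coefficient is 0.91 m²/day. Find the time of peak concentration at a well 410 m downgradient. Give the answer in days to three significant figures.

315 days

For the 1D instantaneous-source solution, setting ∂C/∂t = 0 at fixed x gives v²t² + 2Dt − x² = 0, so t = (√(D² + v²x²) − D)/v².
√(D² + v²x²) = √(0.91² + 1.3² × 410²) = 533.0; v² = 1.69.
t = (533.0 − 0.91)/1.69 = 315 days (vs. the pure-advection estimate x/v = 315 d).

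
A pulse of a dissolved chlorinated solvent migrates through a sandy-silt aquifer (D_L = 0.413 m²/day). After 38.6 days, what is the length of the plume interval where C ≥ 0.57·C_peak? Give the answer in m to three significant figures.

The plume is Gaussian with σ = √(2Dt) = √(2 × 0.413 × 38.6) = 5.647 m.
C/C_peak = exp(−Δx²/(2σ²)) = 0.57 ⇒ Δx = σ·√(−2 ln 0.57) = 5.647 × 1.060 = 5.986 m.
Width = 2Δx = 12.0 m.

12.0 m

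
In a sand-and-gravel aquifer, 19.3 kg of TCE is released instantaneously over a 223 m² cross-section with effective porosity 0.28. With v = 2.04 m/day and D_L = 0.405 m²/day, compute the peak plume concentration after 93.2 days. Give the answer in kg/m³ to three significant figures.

The peak of an instantaneous 1D plume sits at x = vt; there the Gaussian factor is 1 and C_max = M/(n_e·A·√(4πDt)), where n_e·A is the pore area the mass is dissolved in.
√(4πDt) = √(4π × 0.405 × 93.2) = 21.78 m, so C_max = 19.3/(0.28 × 223 × 21.78) = 0.0142 kg/m³.

0.0142 kg/m³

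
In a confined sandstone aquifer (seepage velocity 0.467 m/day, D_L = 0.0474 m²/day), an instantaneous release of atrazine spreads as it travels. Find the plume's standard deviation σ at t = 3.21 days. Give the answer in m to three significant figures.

Dispersive spreading gives a Gaussian with σ² = 2Dt; advection only shifts the center.
σ = √(2 × 0.0474 × 3.21) = 0.552 m.

0.552 m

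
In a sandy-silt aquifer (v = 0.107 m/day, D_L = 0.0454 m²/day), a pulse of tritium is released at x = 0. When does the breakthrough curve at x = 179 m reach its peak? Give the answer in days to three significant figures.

For the 1D instantaneous-source solution, setting ∂C/∂t = 0 at fixed x gives v²t² + 2Dt − x² = 0, so t = (√(D² + v²x²) − D)/v².
√(D² + v²x²) = √(0.0454² + 0.107² × 179²) = 19.15; v² = 0.011449.
t = (19.15 − 0.0454)/0.011449 = 1670 days (vs. the pure-advection estimate x/v = 1670 d).

1670 days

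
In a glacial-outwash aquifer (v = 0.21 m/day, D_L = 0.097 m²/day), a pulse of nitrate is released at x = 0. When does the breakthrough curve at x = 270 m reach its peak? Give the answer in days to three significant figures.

For the 1D instantaneous-source solution, setting ∂C/∂t = 0 at fixed x gives v²t² + 2Dt − x² = 0, so t = (√(D² + v²x²) − D)/v².
√(D² + v²x²) = √(0.097² + 0.21² × 270²) = 56.70; v² = 0.0441.
t = (56.70 − 0.097)/0.0441 = 1280 days (vs. the pure-advection estimate x/v = 1290 d).

1280 days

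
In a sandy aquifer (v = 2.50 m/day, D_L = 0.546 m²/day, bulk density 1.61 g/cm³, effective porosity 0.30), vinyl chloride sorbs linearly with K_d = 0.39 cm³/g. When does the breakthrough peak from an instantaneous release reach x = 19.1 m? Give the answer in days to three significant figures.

23.4 days

Retardation factor R = 1 + ρ_b·K_d/n = 1 + 1.61 × 0.39/0.30 = 3.093.
Sorption retards both mechanisms: v_R = v/R = 0.8083 m/day, D_R = D/R = 0.1765 m²/day.
Peak time from v_R²t² + 2D_R t − x² = 0: t = (√(D_R² + v_R²x²) − D_R)/v_R².
√(D_R² + v_R²x²) = √(0.1765² + 0.8083² × 19.1²) = 15.44; v_R² = 0.6533.
t = (15.44 − 0.1765)/0.6533 = 23.4 days.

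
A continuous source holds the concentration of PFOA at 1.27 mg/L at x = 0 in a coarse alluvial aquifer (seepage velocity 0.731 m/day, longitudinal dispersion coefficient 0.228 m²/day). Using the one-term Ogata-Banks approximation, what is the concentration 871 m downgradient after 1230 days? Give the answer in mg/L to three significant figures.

1.12 mg/L

For a continuous step input, C/C₀ ≈ ½·erfc((x−vt)/(2√(Dt))).
vt = 0.731 × 1230 = 899.13 m and 2√(Dt) = 2√(0.228 × 1230) = 33.49 m.
Argument (x−vt)/(2√(Dt)) = (871 − 899.13)/33.49 = -0.8400; ½·erfc(-0.8400) = 0.8826.
C = 1.27 × 0.8826 = 1.12 mg/L.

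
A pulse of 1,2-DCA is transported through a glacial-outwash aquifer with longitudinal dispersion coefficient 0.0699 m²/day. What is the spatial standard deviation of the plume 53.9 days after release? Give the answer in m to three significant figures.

Dispersive spreading gives a Gaussian with σ² = 2Dt; advection only shifts the center.
σ = √(2 × 0.0699 × 53.9) = 2.75 m.

2.75 m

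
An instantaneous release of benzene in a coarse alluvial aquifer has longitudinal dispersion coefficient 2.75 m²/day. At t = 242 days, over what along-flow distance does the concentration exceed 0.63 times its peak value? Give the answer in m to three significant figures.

The plume is Gaussian with σ = √(2Dt) = √(2 × 2.75 × 242) = 36.48 m.
C/C_peak = exp(−Δx²/(2σ²)) = 0.63 ⇒ Δx = σ·√(−2 ln 0.63) = 36.48 × 0.9613 = 35.07 m.
Width = 2Δx = 70.1 m.

70.1 m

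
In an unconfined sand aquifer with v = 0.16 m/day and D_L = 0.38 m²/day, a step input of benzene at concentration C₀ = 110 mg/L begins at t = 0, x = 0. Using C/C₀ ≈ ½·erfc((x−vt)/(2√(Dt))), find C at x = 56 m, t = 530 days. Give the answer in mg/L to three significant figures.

102 mg/L

For a continuous step input, C/C₀ ≈ ½·erfc((x−vt)/(2√(Dt))).
vt = 0.16 × 530 = 84.8 m and 2√(Dt) = 2√(0.38 × 530) = 28.38 m.
Argument (x−vt)/(2√(Dt)) = (56 − 84.8)/28.38 = -1.015; ½·erfc(-1.015) = 0.9244.
C = 110 × 0.9244 = 102 mg/L.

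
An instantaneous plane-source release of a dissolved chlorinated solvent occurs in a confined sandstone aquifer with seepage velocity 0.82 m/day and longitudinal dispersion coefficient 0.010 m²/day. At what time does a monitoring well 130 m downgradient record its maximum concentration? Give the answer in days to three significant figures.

159 days

For the 1D instantaneous-source solution, setting ∂C/∂t = 0 at fixed x gives v²t² + 2Dt − x² = 0, so t = (√(D² + v²x²) − D)/v².
√(D² + v²x²) = √(0.010² + 0.82² × 130²) = 106.6; v² = 0.6724.
t = (106.6 − 0.010)/0.6724 = 159 days (vs. the pure-advection estimate x/v = 159 d).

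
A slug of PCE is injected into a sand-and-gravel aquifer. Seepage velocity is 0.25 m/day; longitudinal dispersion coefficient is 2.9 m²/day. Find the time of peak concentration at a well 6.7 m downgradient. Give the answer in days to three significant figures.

7.18 days

For the 1D instantaneous-source solution, setting ∂C/∂t = 0 at fixed x gives v²t² + 2Dt − x² = 0, so t = (√(D² + v²x²) − D)/v².
√(D² + v²x²) = √(2.9² + 0.25² × 6.7²) = 3.349; v² = 0.0625.
t = (3.349 − 2.9)/0.0625 = 7.18 days (vs. the pure-advection estimate x/v = 26.8 d).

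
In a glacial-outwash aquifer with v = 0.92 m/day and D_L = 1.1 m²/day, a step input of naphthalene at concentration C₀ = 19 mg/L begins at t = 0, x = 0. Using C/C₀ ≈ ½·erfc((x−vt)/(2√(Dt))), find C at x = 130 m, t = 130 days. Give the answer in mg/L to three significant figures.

For a continuous step input, C/C₀ ≈ ½·erfc((x−vt)/(2√(Dt))).
vt = 0.92 × 130 = 119.6 m and 2√(Dt) = 2√(1.1 × 130) = 23.92 m.
Argument (x−vt)/(2√(Dt)) = (130 − 119.6)/23.92 = 0.4348; ½·erfc(0.4348) = 0.2693.
C = 19 × 0.2693 = 5.12 mg/L.

5.12 mg/L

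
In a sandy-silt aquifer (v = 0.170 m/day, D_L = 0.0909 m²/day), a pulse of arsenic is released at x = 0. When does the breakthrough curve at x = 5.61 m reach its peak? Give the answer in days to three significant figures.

30.0 days

For the 1D instantaneous-source solution, setting ∂C/∂t = 0 at fixed x gives v²t² + 2Dt − x² = 0, so t = (√(D² + v²x²) − D)/v².
√(D² + v²x²) = √(0.0909² + 0.170² × 5.61²) = 0.9580; v² = 0.0289.
t = (0.9580 − 0.0909)/0.0289 = 30.0 days (vs. the pure-advection estimate x/v = 33.0 d).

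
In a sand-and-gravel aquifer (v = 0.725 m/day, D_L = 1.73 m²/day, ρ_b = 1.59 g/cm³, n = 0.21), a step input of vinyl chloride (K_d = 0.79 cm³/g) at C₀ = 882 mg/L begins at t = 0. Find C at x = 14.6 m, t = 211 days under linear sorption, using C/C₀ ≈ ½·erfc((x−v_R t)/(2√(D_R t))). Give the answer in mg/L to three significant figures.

Retardation factor R = 1 + ρ_b·K_d/n = 1 + 1.59 × 0.79/0.21 = 6.981.
Sorption retards both mechanisms: v_R = v/R = 0.1039 m/day, D_R = D/R = 0.2478 m²/day.
v_R·t = 0.1039 × 211 = 21.9229 m; 2√(D_R t) = 14.46 m; argument = (14.6 − 21.9229)/14.46 = -0.5064.
C = C₀ × ½·erfc(-0.5064) = 882 × 0.7631 = 673 mg/L.

673 mg/L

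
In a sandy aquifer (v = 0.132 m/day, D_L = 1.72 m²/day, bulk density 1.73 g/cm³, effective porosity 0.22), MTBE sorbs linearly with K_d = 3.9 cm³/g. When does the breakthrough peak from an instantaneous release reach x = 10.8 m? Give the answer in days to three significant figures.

934 days

Retardation factor R = 1 + ρ_b·K_d/n = 1 + 1.73 × 3.9/0.22 = 31.67.
Sorption retards both mechanisms: v_R = v/R = 0.004168 m/day, D_R = D/R = 0.05431 m²/day.
Peak time from v_R²t² + 2D_R t − x² = 0: t = (√(D_R² + v_R²x²) − D_R)/v_R².
√(D_R² + v_R²x²) = √(0.05431² + 0.004168² × 10.8²) = 0.07054; v_R² = 1.737e-05.
t = (0.07054 − 0.05431)/1.737e-05 = 934 days.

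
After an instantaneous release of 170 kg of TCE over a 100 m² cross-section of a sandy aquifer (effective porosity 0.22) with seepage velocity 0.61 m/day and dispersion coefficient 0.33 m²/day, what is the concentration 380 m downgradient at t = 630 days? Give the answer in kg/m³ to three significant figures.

For an instantaneous plane source, C(x,t) = M/(n_e·A·√(4πDt)) · exp(−(x−vt)²/(4Dt)), with n_e·A the pore (flow) area.
Plume center vt = 0.61 × 630 = 384.3 m, so the well at 380 m is 4.3 m upgradient of the peak.
√(4πDt) = 51.11 m, giving peak height M/(n_e·A·√(4πDt)) = 170/(0.22 × 100 × 51.11) = 0.1512 kg/m³.
(x−vt)²/(4Dt) = (-4.3)²/(4 × 0.33 × 630) = 0.02223; exp(−0.02223) = 0.9780.
C = 0.1512 × 0.9780 = 0.148 kg/m³.

0.148 kg/m³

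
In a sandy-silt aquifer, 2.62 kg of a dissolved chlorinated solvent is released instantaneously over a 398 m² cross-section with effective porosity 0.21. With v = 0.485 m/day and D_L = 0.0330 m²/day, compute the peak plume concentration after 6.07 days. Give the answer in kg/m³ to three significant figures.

The peak of an instantaneous 1D plume sits at x = vt; there the Gaussian factor is 1 and C_max = M/(n_e·A·√(4πDt)), where n_e·A is the pore area the mass is dissolved in.
√(4πDt) = √(4π × 0.0330 × 6.07) = 1.587 m, so C_max = 2.62/(0.21 × 398 × 1.587) = 0.0198 kg/m³.

0.0198 kg/m³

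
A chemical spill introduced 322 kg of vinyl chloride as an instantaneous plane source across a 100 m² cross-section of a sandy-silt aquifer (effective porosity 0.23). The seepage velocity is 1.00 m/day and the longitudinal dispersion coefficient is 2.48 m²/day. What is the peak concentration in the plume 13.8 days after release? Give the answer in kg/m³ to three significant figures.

The peak of an instantaneous 1D plume sits at x = vt; there the Gaussian factor is 1 and C_max = M/(n_e·A·√(4πDt)), where n_e·A is the pore area the mass is dissolved in.
√(4πDt) = √(4π × 2.48 × 13.8) = 20.74 m, so C_max = 322/(0.23 × 100 × 20.74) = 0.675 kg/m³.

0.675 kg/m³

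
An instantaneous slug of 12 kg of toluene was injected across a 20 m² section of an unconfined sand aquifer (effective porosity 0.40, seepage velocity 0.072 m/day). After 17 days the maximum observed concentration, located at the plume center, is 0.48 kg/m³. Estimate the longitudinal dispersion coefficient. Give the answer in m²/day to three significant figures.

0.0457 m²/day

At the plume center C_max = M/(n_e·A·√(4πDt)), so D = M²/(4πt·(n_e·A·C_max)²).
n_e·A·C_max = 0.40 × 20 × 0.48 = 3.840 kg/m.
D = 12²/(4π × 17 × 3.840²) = 0.0457 m²/day.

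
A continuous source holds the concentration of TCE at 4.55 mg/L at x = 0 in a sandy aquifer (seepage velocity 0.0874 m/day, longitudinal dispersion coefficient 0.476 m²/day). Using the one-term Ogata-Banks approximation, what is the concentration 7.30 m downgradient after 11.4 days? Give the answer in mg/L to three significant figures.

For a continuous step input, C/C₀ ≈ ½·erfc((x−vt)/(2√(Dt))).
vt = 0.0874 × 11.4 = 0.99636 m and 2√(Dt) = 2√(0.476 × 11.4) = 4.659 m.
Argument (x−vt)/(2√(Dt)) = (7.30 − 0.99636)/4.659 = 1.353; ½·erfc(1.353) = 0.02785.
C = 4.55 × 0.02785 = 0.127 mg/L.

0.127 mg/L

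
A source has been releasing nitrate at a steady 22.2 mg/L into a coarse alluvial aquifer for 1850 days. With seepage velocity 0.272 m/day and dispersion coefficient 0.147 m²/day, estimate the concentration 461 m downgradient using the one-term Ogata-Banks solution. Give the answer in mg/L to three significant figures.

For a continuous step input, C/C₀ ≈ ½·erfc((x−vt)/(2√(Dt))).
vt = 0.272 × 1850 = 503.2 m and 2√(Dt) = 2√(0.147 × 1850) = 32.98 m.
Argument (x−vt)/(2√(Dt)) = (461 − 503.2)/32.98 = -1.280; ½·erfc(-1.280) = 0.9649.
C = 22.2 × 0.9649 = 21.4 mg/L.

21.4 mg/L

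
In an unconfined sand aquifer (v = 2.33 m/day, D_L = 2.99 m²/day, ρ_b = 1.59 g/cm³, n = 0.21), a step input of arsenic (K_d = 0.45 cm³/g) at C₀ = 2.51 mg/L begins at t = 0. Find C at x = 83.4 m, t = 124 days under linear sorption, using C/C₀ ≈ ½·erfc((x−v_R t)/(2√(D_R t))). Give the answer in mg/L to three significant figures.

0.212 mg/L

Retardation factor R = 1 + ρ_b·K_d/n = 1 + 1.59 × 0.45/0.21 = 4.407.
Sorption retards both mechanisms: v_R = v/R = 0.5287 m/day, D_R = D/R = 0.6785 m²/day.
v_R·t = 0.5287 × 124 = 65.5588 m; 2√(D_R t) = 18.34 m; argument = (83.4 − 65.5588)/18.34 = 0.9728.
C = C₀ × ½·erfc(0.9728) = 2.51 × 0.08445 = 0.212 mg/L.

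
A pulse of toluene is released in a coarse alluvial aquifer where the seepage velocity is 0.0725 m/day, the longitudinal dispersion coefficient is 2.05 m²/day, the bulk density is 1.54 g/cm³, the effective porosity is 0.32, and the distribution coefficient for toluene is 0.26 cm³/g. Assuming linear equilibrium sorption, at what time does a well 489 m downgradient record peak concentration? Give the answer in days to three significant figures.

Retardation factor R = 1 + ρ_b·K_d/n = 1 + 1.54 × 0.26/0.32 = 2.251.
Sorption retards both mechanisms: v_R = v/R = 0.03221 m/day, D_R = D/R = 0.9107 m²/day.
Peak time from v_R²t² + 2D_R t − x² = 0: t = (√(D_R² + v_R²x²) − D_R)/v_R².
√(D_R² + v_R²x²) = √(0.9107² + 0.03221² × 489²) = 15.78; v_R² = 0.001037.
t = (15.78 − 0.9107)/0.001037 = 14300 days.

14300 days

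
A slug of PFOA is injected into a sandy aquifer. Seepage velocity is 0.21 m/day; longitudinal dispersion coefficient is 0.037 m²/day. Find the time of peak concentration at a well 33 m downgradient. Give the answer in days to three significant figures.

For the 1D instantaneous-source solution, setting ∂C/∂t = 0 at fixed x gives v²t² + 2Dt − x² = 0, so t = (√(D² + v²x²) − D)/v².
√(D² + v²x²) = √(0.037² + 0.21² × 33²) = 6.930; v² = 0.0441.
t = (6.930 − 0.037)/0.0441 = 156 days (vs. the pure-advection estimate x/v = 157 d).

156 days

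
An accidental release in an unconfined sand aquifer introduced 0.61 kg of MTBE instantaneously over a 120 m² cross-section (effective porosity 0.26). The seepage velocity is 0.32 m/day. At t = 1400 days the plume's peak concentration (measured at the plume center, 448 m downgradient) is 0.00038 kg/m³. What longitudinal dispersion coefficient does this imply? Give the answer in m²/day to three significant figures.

0.150 m²/day

At the plume center C_max = M/(n_e·A·√(4πDt)), so D = M²/(4πt·(n_e·A·C_max)²).
n_e·A·C_max = 0.26 × 120 × 0.00038 = 0.01186 kg/m.
D = 0.61²/(4π × 1400 × 0.01186²) = 0.150 m²/day.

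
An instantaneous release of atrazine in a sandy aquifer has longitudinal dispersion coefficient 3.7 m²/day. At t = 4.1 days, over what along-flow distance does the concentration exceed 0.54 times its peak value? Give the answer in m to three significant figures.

The plume is Gaussian with σ = √(2Dt) = √(2 × 3.7 × 4.1) = 5.508 m.
C/C_peak = exp(−Δx²/(2σ²)) = 0.54 ⇒ Δx = σ·√(−2 ln 0.54) = 5.508 × 1.110 = 6.114 m.
Width = 2Δx = 12.2 m.

12.2 m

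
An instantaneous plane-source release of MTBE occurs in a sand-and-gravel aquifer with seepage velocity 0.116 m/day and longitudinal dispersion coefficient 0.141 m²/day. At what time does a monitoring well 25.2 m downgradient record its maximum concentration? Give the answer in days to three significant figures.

207 days

For the 1D instantaneous-source solution, setting ∂C/∂t = 0 at fixed x gives v²t² + 2Dt − x² = 0, so t = (√(D² + v²x²) − D)/v².
√(D² + v²x²) = √(0.141² + 0.116² × 25.2²) = 2.927; v² = 0.013456.
t = (2.927 − 0.141)/0.013456 = 207 days (vs. the pure-advection estimate x/v = 217 d).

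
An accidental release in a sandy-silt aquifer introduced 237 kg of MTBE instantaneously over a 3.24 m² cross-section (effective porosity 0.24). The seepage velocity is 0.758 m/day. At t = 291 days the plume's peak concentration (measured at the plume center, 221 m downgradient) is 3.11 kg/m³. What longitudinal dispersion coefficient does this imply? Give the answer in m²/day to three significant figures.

2.63 m²/day

At the plume center C_max = M/(n_e·A·√(4πDt)), so D = M²/(4πt·(n_e·A·C_max)²).
n_e·A·C_max = 0.24 × 3.24 × 3.11 = 2.418 kg/m.
D = 237²/(4π × 291 × 2.418²) = 2.63 m²/day.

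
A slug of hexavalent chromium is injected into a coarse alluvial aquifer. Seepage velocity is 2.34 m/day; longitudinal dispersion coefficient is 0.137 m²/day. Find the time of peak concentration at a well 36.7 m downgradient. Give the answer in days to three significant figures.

15.7 days

For the 1D instantaneous-source solution, setting ∂C/∂t = 0 at fixed x gives v²t² + 2Dt − x² = 0, so t = (√(D² + v²x²) − D)/v².
√(D² + v²x²) = √(0.137² + 2.34² × 36.7²) = 85.88; v² = 5.4756.
t = (85.88 − 0.137)/5.4756 = 15.7 days (vs. the pure-advection estimate x/v = 15.7 d).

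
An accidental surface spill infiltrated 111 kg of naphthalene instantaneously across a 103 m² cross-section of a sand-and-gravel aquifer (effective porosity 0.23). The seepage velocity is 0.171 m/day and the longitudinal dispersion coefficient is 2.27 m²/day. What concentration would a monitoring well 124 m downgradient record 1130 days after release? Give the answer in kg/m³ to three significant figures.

0.0164 kg/m³

For an instantaneous plane source, C(x,t) = M/(n_e·A·√(4πDt)) · exp(−(x−vt)²/(4Dt)), with n_e·A the pore (flow) area.
Plume center vt = 0.171 × 1130 = 193.23 m, so the well at 124 m is 69.23 m upgradient of the peak.
√(4πDt) = 179.5 m, giving peak height M/(n_e·A·√(4πDt)) = 111/(0.23 × 103 × 179.5) = 0.02610 kg/m³.
(x−vt)²/(4Dt) = (-69.23)²/(4 × 2.27 × 1130) = 0.4671; exp(−0.4671) = 0.6268.
C = 0.02610 × 0.6268 = 0.0164 kg/m³.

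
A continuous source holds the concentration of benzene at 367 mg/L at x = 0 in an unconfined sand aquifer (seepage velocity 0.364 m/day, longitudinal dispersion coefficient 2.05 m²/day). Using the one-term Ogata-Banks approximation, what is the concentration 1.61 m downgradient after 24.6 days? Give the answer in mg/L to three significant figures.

For a continuous step input, C/C₀ ≈ ½·erfc((x−vt)/(2√(Dt))).
vt = 0.364 × 24.6 = 8.9544 m and 2√(Dt) = 2√(2.05 × 24.6) = 14.20 m.
Argument (x−vt)/(2√(Dt)) = (1.61 − 8.9544)/14.20 = -0.5172; ½·erfc(-0.5172) = 0.7677.
C = 367 × 0.7677 = 282 mg/L.

282 mg/L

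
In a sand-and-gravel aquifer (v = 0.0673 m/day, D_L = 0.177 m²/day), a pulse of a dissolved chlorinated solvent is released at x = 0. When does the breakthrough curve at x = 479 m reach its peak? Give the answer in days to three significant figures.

For the 1D instantaneous-source solution, setting ∂C/∂t = 0 at fixed x gives v²t² + 2Dt − x² = 0, so t = (√(D² + v²x²) − D)/v².
√(D² + v²x²) = √(0.177² + 0.0673² × 479²) = 32.24; v² = 0.00452929.
t = (32.24 − 0.177)/0.00452929 = 7080 days (vs. the pure-advection estimate x/v = 7120 d).

7080 days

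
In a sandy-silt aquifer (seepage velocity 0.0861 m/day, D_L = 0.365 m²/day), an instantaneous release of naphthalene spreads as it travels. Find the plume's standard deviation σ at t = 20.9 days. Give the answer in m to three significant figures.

Dispersive spreading gives a Gaussian with σ² = 2Dt; advection only shifts the center.
σ = √(2 × 0.365 × 20.9) = 3.91 m.

3.91 m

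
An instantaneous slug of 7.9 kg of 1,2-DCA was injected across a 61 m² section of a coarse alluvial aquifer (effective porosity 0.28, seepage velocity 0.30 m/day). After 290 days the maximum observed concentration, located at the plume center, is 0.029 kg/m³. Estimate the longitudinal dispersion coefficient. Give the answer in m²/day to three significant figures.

0.0698 m²/day

At the plume center C_max = M/(n_e·A·√(4πDt)), so D = M²/(4πt·(n_e·A·C_max)²).
n_e·A·C_max = 0.28 × 61 × 0.029 = 0.4953 kg/m.
D = 7.9²/(4π × 290 × 0.4953²) = 0.0698 m²/day.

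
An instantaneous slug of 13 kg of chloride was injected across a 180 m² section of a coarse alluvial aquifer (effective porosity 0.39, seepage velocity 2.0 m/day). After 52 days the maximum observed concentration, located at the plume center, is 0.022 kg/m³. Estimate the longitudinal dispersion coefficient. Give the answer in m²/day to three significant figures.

At the plume center C_max = M/(n_e·A·√(4πDt)), so D = M²/(4πt·(n_e·A·C_max)²).
n_e·A·C_max = 0.39 × 180 × 0.022 = 1.544 kg/m.
D = 13²/(4π × 52 × 1.544²) = 0.108 m²/day.

0.108 m²/day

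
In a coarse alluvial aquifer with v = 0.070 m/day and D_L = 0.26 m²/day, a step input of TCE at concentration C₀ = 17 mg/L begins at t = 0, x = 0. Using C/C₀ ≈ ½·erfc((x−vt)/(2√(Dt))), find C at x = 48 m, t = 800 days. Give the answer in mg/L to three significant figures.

For a continuous step input, C/C₀ ≈ ½·erfc((x−vt)/(2√(Dt))).
vt = 0.070 × 800 = 56 m and 2√(Dt) = 2√(0.26 × 800) = 28.84 m.
Argument (x−vt)/(2√(Dt)) = (48 − 56)/28.84 = -0.2774; ½·erfc(-0.2774) = 0.6526.
C = 17 × 0.6526 = 11.1 mg/L.

11.1 mg/L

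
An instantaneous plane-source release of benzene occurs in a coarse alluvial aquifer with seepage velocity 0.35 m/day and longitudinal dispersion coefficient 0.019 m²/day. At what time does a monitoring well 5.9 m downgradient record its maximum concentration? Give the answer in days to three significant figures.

For the 1D instantaneous-source solution, setting ∂C/∂t = 0 at fixed x gives v²t² + 2Dt − x² = 0, so t = (√(D² + v²x²) − D)/v².
√(D² + v²x²) = √(0.019² + 0.35² × 5.9²) = 2.065; v² = 0.1225.
t = (2.065 − 0.019)/0.1225 = 16.7 days (vs. the pure-advection estimate x/v = 16.9 d).

16.7 days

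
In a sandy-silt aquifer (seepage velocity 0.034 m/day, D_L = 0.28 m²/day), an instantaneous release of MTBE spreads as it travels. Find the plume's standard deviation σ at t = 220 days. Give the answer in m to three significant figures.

11.1 m

Dispersive spreading gives a Gaussian with σ² = 2Dt; advection only shifts the center.
σ = √(2 × 0.28 × 220) = 11.1 m.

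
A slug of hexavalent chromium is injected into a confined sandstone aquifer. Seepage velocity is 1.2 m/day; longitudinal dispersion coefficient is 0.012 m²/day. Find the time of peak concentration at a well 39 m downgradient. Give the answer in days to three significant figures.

For the 1D instantaneous-source solution, setting ∂C/∂t = 0 at fixed x gives v²t² + 2Dt − x² = 0, so t = (√(D² + v²x²) − D)/v².
√(D² + v²x²) = √(0.012² + 1.2² × 39²) = 46.80; v² = 1.44.
t = (46.80 − 0.012)/1.44 = 32.5 days (vs. the pure-advection estimate x/v = 32.5 d).

32.5 days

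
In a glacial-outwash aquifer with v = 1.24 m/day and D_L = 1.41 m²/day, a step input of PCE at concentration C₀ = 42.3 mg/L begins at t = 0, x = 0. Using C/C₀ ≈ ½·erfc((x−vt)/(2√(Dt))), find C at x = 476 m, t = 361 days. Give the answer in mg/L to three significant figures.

For a continuous step input, C/C₀ ≈ ½·erfc((x−vt)/(2√(Dt))).
vt = 1.24 × 361 = 447.64 m and 2√(Dt) = 2√(1.41 × 361) = 45.12 m.
Argument (x−vt)/(2√(Dt)) = (476 − 447.64)/45.12 = 0.6285; ½·erfc(0.6285) = 0.1870.
C = 42.3 × 0.1870 = 7.91 mg/L.

7.91 mg/L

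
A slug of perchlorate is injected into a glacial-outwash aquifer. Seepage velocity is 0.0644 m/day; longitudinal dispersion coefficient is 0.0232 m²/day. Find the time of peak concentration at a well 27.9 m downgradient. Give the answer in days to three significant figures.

For the 1D instantaneous-source solution, setting ∂C/∂t = 0 at fixed x gives v²t² + 2Dt − x² = 0, so t = (√(D² + v²x²) − D)/v².
√(D² + v²x²) = √(0.0232² + 0.0644² × 27.9²) = 1.797; v² = 0.00414736.
t = (1.797 − 0.0232)/0.00414736 = 428 days (vs. the pure-advection estimate x/v = 433 d).

428 days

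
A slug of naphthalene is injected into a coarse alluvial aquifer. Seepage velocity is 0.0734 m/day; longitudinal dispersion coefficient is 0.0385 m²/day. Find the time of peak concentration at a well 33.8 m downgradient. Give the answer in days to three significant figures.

453 days

For the 1D instantaneous-source solution, setting ∂C/∂t = 0 at fixed x gives v²t² + 2Dt − x² = 0, so t = (√(D² + v²x²) − D)/v².
√(D² + v²x²) = √(0.0385² + 0.0734² × 33.8²) = 2.481; v² = 0.00538756.
t = (2.481 − 0.0385)/0.00538756 = 453 days (vs. the pure-advection estimate x/v = 460 d).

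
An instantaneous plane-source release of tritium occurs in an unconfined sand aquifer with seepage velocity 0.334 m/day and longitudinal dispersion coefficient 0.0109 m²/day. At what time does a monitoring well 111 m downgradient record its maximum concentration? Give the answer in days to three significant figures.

For the 1D instantaneous-source solution, setting ∂C/∂t = 0 at fixed x gives v²t² + 2Dt − x² = 0, so t = (√(D² + v²x²) − D)/v².
√(D² + v²x²) = √(0.0109² + 0.334² × 111²) = 37.07; v² = 0.111556.
t = (37.07 − 0.0109)/0.111556 = 332 days (vs. the pure-advection estimate x/v = 332 d).

332 days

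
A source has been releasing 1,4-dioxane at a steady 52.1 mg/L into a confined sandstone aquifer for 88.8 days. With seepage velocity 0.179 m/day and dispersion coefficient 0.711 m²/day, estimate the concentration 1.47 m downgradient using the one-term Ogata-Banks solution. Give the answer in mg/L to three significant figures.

46.9 mg/L

For a continuous step input, C/C₀ ≈ ½·erfc((x−vt)/(2√(Dt))).
vt = 0.179 × 88.8 = 15.8952 m and 2√(Dt) = 2√(0.711 × 88.8) = 15.89 m.
Argument (x−vt)/(2√(Dt)) = (1.47 − 15.8952)/15.89 = -0.9078; ½·erfc(-0.9078) = 0.9004.
C = 52.1 × 0.9004 = 46.9 mg/L.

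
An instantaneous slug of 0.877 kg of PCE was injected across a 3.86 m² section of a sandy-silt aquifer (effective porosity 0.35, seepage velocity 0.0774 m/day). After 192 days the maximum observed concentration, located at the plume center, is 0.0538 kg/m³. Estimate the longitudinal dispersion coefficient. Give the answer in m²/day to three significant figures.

At the plume center C_max = M/(n_e·A·√(4πDt)), so D = M²/(4πt·(n_e·A·C_max)²).
n_e·A·C_max = 0.35 × 3.86 × 0.0538 = 0.07268 kg/m.
D = 0.877²/(4π × 192 × 0.07268²) = 0.0603 m²/day.

0.0603 m²/day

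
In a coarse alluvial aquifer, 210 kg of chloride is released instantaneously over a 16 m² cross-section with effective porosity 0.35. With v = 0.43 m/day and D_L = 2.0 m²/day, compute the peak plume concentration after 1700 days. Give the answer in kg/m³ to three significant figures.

0.181 kg/m³

The peak of an instantaneous 1D plume sits at x = vt; there the Gaussian factor is 1 and C_max = M/(n_e·A·√(4πDt)), where n_e·A is the pore area the mass is dissolved in.
√(4πDt) = √(4π × 2.0 × 1700) = 206.7 m, so C_max = 210/(0.35 × 16 × 206.7) = 0.181 kg/m³.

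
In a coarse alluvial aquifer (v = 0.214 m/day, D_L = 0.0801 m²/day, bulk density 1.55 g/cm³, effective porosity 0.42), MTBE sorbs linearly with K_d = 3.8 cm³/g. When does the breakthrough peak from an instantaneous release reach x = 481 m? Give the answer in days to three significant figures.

33700 days

Retardation factor R = 1 + ρ_b·K_d/n = 1 + 1.55 × 3.8/0.42 = 15.02.
Sorption retards both mechanisms: v_R = v/R = 0.01425 m/day, D_R = D/R = 0.005333 m²/day.
Peak time from v_R²t² + 2D_R t − x² = 0: t = (√(D_R² + v_R²x²) − D_R)/v_R².
√(D_R² + v_R²x²) = √(0.005333² + 0.01425² × 481²) = 6.854; v_R² = 0.0002031.
t = (6.854 − 0.005333)/0.0002031 = 33700 days.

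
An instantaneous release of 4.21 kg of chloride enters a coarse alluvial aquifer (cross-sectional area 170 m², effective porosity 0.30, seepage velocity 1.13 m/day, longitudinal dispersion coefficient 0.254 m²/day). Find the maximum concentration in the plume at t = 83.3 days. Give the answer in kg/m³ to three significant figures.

0.00506 kg/m³

The peak of an instantaneous 1D plume sits at x = vt; there the Gaussian factor is 1 and C_max = M/(n_e·A·√(4πDt)), where n_e·A is the pore area the mass is dissolved in.
√(4πDt) = √(4π × 0.254 × 83.3) = 16.31 m, so C_max = 4.21/(0.30 × 170 × 16.31) = 0.00506 kg/m³.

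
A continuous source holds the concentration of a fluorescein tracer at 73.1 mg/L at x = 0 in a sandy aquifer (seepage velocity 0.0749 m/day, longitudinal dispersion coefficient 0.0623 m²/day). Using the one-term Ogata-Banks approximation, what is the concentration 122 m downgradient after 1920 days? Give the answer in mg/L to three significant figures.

67.3 mg/L

For a continuous step input, C/C₀ ≈ ½·erfc((x−vt)/(2√(Dt))).
vt = 0.0749 × 1920 = 143.808 m and 2√(Dt) = 2√(0.0623 × 1920) = 21.87 m.
Argument (x−vt)/(2√(Dt)) = (122 − 143.808)/21.87 = -0.9972; ½·erfc(-0.9972) = 0.9208.
C = 73.1 × 0.9208 = 67.3 mg/L.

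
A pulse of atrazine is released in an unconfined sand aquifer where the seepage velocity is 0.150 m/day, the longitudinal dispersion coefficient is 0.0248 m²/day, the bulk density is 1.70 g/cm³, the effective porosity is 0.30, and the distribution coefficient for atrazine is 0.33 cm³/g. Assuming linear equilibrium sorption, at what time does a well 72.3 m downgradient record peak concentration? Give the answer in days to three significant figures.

1380 days

Retardation factor R = 1 + ρ_b·K_d/n = 1 + 1.70 × 0.33/0.30 = 2.870.
Sorption retards both mechanisms: v_R = v/R = 0.05226 m/day, D_R = D/R = 0.008641 m²/day.
Peak time from v_R²t² + 2D_R t − x² = 0: t = (√(D_R² + v_R²x²) − D_R)/v_R².
√(D_R² + v_R²x²) = √(0.008641² + 0.05226² × 72.3²) = 3.778; v_R² = 0.002731.
t = (3.778 − 0.008641)/0.002731 = 1380 days.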